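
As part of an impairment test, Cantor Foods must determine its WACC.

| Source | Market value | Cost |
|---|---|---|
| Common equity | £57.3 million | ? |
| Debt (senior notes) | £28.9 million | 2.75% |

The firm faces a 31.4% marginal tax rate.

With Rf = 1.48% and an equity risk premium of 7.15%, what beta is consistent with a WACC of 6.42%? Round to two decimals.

Total capital V = 57.3 + 28.9 = 86.2.
Equity weight = 57.3/86.2 = 0.6647.
Senior notes weight = 28.9/86.2 = 0.3353.
Debt contribution = 0.3353 × 2.75% × (1 − 31.4%) = 0.6325%.
Required equity contribution = 6.42% − 0.6325% = 5.7875%  ⇒  Re = 8.7065%.
CAPM: 8.7065% = 1.48% + β × 7.15%  ⇒  β = 1.0107.

1.01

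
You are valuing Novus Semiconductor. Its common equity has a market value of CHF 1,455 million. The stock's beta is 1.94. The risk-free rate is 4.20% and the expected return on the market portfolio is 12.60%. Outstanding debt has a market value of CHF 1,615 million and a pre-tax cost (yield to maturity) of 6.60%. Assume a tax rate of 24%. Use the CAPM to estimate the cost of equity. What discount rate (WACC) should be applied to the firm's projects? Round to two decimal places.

12.35%

Market risk premium = 12.6% − 4.2% = 8.4%.
Cost of equity via CAPM: Re = 4.2% + 1.94 × 8.4% = 20.4960%.
Total capital V = 1455 + 1615 = 3070.
Equity: weight = 1455/3070 = 0.4739; cost = 20.496%.
Debt: weight = 1615/3070 = 0.5261; after-tax cost = 6.6% × (1 − 24%) = 5.0160%.
WACC = 0.4739 × 20.4960% + 0.5261 × 5.0160% = 12.3526%.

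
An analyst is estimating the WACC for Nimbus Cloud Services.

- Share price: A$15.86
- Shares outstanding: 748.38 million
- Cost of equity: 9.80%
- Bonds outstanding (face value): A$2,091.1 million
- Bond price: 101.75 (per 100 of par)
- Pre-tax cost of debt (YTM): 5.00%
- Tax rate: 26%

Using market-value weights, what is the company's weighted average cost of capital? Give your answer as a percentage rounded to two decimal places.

8.87%

Market value of equity E = 15.86 × 748.38m = 11869.3068m. Market value of debt D = 2091.1m × 101.75/100 = 2127.69425m.
Total capital V = 11869.3068 + 2127.69425 = 13997.00105.
Equity: weight = 11869.3068/13997.00105 = 0.8480; cost = 9.8%.
Bonds outstanding: weight = 2127.69425/13997.00105 = 0.1520; after-tax cost = 5% × (1 − 26%) = 3.7000%.
WACC = 0.8480 × 9.8000% + 0.1520 × 3.7000% = 8.8727%.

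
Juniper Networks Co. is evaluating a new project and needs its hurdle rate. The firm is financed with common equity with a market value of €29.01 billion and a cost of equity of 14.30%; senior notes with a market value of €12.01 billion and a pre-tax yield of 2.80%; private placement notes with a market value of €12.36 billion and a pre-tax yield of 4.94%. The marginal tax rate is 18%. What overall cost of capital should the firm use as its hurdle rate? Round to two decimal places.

Total capital V = 29.01 + 12.01 + 12.36 = 53.38.
Equity: weight = 29.01/53.38 = 0.5435; cost = 14.3%.
Senior notes: weight = 12.01/53.38 = 0.2250; after-tax cost = 2.8% × (1 − 18%) = 2.2960%.
Private placement notes: weight = 12.36/53.38 = 0.2315; after-tax cost = 4.94% × (1 − 18%) = 4.0508%.
WACC = 0.5435 × 14.3000% + 0.2250 × 2.2960% + 0.2315 × 4.0508% = 9.2260%.

9.23%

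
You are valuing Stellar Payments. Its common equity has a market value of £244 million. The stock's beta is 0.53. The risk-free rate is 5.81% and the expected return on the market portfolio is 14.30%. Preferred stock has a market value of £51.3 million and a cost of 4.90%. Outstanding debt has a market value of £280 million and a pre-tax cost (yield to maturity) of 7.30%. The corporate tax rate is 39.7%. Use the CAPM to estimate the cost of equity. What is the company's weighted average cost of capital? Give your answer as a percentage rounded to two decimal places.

Market risk premium = 14.3% − 5.81% = 8.49%.
Cost of equity via CAPM: Re = 5.81% + 0.53 × 8.49% = 10.3097%.
Total capital V = 244 + 51.3 + 280 = 575.3.
Equity: weight = 244/575.3 = 0.4241; cost = 10.3097%.
Preferred: weight = 51.3/575.3 = 0.0892; cost = 4.9%.
Debt: weight = 280/575.3 = 0.4867; after-tax cost = 7.3% × (1 − 39.7%) = 4.4019%.
WACC = 0.4241 × 10.3097% + 0.0892 × 4.9000% + 0.4867 × 4.4019% = 6.9520%.

6.95%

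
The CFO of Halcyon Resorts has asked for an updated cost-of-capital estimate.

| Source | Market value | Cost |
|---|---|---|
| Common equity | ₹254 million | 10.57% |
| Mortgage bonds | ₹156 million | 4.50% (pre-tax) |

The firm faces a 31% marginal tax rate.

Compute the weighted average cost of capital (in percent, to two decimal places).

7.73%

Total capital V = 254 + 156 = 410.
Equity: weight = 254/410 = 0.6195; cost = 10.57%.
Mortgage bonds: weight = 156/410 = 0.3805; after-tax cost = 4.5% × (1 − 31%) = 3.1050%.
WACC = 0.6195 × 10.5700% + 0.3805 × 3.1050% = 7.7297%.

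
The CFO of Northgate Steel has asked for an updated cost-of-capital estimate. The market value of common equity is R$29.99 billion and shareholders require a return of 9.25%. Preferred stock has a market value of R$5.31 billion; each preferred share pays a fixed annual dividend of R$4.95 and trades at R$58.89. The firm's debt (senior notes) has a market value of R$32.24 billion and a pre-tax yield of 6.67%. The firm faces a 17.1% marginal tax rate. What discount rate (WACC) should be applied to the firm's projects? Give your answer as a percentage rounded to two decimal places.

Cost of preferred: Rp = 4.95 / 58.89 = 8.4055%.
Total capital V = 29.99 + 5.31 + 32.24 = 67.54.
Equity: weight = 29.99/67.54 = 0.4440; cost = 9.25%.
Preferred: weight = 5.31/67.54 = 0.0786; cost = 8.4055%.
Senior notes: weight = 32.24/67.54 = 0.4773; after-tax cost = 6.67% × (1 − 17.1%) = 5.5294%.
WACC = 0.4440 × 9.2500% + 0.0786 × 8.4055% + 0.4773 × 5.5294% = 7.4076%.

7.41%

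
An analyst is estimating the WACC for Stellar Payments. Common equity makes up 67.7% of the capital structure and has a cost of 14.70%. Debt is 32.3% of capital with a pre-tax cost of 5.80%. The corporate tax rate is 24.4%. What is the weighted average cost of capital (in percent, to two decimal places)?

After-tax cost of debt = 5.8% × (1 − 24.4%) = 4.3848%.
WACC = 0.677 × 14.7000% + 0.323 × 4.3848% = 11.3682%.

11.37%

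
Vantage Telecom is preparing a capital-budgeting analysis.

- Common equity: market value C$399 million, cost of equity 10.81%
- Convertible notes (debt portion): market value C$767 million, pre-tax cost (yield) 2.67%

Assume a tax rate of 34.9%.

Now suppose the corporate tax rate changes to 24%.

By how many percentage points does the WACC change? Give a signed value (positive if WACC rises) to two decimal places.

Current WACC:
Total capital V = 399 + 767 = 1166.
Equity: weight = 399/1166 = 0.3422; cost = 10.81%.
Convertible notes (debt portion): weight = 767/1166 = 0.6578; after-tax cost = 2.67% × (1 − 34.9%) = 1.7382%.
WACC = 0.3422 × 10.8100% + 0.6578 × 1.7382% = 4.8425%.
After the change:
Total capital V = 399 + 767 = 1166.
Equity: weight = 399/1166 = 0.3422; cost = 10.81%.
Convertible notes (debt portion): weight = 767/1166 = 0.6578; after-tax cost = 2.67% × (1 − 24%) = 2.0292%.
WACC = 0.3422 × 10.8100% + 0.6578 × 2.0292% = 5.0340%.
Change in WACC = 5.0340% − 4.8425% = 0.1914 pp.

+0.19 pp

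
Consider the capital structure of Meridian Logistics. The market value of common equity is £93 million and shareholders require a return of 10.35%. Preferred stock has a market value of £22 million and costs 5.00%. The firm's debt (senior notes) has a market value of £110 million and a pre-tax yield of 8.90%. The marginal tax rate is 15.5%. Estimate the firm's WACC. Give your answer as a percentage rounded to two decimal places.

Total capital V = 93 + 22 + 110 = 225.
Equity: weight = 93/225 = 0.4133; cost = 10.35%.
Preferred: weight = 22/225 = 0.0978; cost = 5%.
Senior notes: weight = 110/225 = 0.4889; after-tax cost = 8.9% × (1 − 15.5%) = 7.5205%.
WACC = 0.4133 × 10.3500% + 0.0978 × 5.0000% + 0.4889 × 7.5205% = 8.4436%.

8.44%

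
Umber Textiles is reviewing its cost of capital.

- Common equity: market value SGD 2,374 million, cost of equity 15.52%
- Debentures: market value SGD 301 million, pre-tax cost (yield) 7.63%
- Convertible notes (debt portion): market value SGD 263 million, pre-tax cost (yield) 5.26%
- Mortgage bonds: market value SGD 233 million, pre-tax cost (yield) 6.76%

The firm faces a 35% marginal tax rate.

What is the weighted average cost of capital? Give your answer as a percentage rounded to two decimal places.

Total capital V = 2374 + 301 + 263 + 233 = 3171.
Equity: weight = 2374/3171 = 0.7487; cost = 15.52%.
Debentures: weight = 301/3171 = 0.0949; after-tax cost = 7.63% × (1 − 35%) = 4.9595%.
Convertible notes (debt portion): weight = 263/3171 = 0.0829; after-tax cost = 5.26% × (1 − 35%) = 3.4190%.
Mortgage bonds: weight = 233/3171 = 0.0735; after-tax cost = 6.76% × (1 − 35%) = 4.3940%.
WACC = 0.7487 × 15.5200% + 0.0949 × 4.9595% + 0.0829 × 3.4190% + 0.0735 × 4.3940% = 12.6964%.

12.70%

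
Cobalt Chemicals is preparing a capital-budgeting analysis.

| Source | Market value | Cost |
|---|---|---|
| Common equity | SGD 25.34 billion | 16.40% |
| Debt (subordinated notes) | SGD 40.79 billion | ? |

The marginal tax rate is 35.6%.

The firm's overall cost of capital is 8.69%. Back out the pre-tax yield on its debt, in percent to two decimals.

6.06%

Total capital V = 25.34 + 40.79 = 66.13.
Equity weight = 25.34/66.13 = 0.3832.
Subordinated notes weight = 40.79/66.13 = 0.6168.
Equity contribution = 0.3832 × 16.4% = 6.2842%.
Remaining for debt = 8.69% − 6.2842% = 2.4058%.
Rd × (1 − 35.6%) × 0.6168 = 2.4058%  ⇒  Rd = 6.0564%.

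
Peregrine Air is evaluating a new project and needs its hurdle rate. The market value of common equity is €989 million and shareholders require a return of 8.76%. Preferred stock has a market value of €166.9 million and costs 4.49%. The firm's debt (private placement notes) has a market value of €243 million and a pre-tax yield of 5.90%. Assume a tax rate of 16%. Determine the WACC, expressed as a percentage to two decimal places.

7.59%

Total capital V = 989 + 166.9 + 243 = 1398.9.
Equity: weight = 989/1398.9 = 0.7070; cost = 8.76%.
Preferred: weight = 166.9/1398.9 = 0.1193; cost = 4.49%.
Private placement notes: weight = 243/1398.9 = 0.1737; after-tax cost = 5.9% × (1 − 16%) = 4.9560%.
WACC = 0.7070 × 8.7600% + 0.1193 × 4.4900% + 0.1737 × 4.9560% = 7.5898%.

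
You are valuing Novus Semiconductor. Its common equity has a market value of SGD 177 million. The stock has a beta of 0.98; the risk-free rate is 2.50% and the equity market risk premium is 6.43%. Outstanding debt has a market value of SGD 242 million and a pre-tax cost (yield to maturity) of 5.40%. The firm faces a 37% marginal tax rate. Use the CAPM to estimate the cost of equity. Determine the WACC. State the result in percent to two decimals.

Cost of equity via CAPM: Re = 2.5% + 0.98 × 6.43% = 8.8014%.
Total capital V = 177 + 242 = 419.
Equity: weight = 177/419 = 0.4224; cost = 8.8014%.
Debt: weight = 242/419 = 0.5776; after-tax cost = 5.4% × (1 − 37%) = 3.4020%.
WACC = 0.4224 × 8.8014% + 0.5776 × 3.4020% = 5.6829%.

5.68%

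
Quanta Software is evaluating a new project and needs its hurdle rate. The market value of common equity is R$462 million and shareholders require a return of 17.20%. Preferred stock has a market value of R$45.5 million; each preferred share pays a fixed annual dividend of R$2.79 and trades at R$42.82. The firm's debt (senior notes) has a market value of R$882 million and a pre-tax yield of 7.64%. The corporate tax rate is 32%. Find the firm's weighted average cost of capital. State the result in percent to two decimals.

9.23%

Cost of preferred: Rp = 2.79 / 42.82 = 6.5156%.
Total capital V = 462 + 45.5 + 882 = 1389.5.
Equity: weight = 462/1389.5 = 0.3325; cost = 17.2%.
Preferred: weight = 45.5/1389.5 = 0.0327; cost = 6.5156%.
Senior notes: weight = 882/1389.5 = 0.6348; after-tax cost = 7.64% × (1 − 32%) = 5.1952%.
WACC = 0.3325 × 17.2000% + 0.0327 × 6.5156% + 0.6348 × 5.1952% = 9.2300%.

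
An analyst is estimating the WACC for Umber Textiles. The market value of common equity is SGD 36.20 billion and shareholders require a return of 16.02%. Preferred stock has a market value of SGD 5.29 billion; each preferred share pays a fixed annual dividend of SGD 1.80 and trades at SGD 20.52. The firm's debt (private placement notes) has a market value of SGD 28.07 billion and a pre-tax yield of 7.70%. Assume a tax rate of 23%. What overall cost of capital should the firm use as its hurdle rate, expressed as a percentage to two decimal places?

11.40%

Cost of preferred: Rp = 1.8 / 20.52 = 8.7719%.
Total capital V = 36.2 + 5.29 + 28.07 = 69.56.
Equity: weight = 36.2/69.56 = 0.5204; cost = 16.02%.
Preferred: weight = 5.29/69.56 = 0.0760; cost = 8.7719%.
Private placement notes: weight = 28.07/69.56 = 0.4035; after-tax cost = 7.7% × (1 − 23%) = 5.9290%.
WACC = 0.5204 × 16.0200% + 0.0760 × 8.7719% + 0.4035 × 5.9290% = 11.3967%.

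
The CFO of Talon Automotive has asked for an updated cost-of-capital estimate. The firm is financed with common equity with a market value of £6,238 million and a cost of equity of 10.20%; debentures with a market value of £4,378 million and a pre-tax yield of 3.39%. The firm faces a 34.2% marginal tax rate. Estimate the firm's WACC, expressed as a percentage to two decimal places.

Total capital V = 6238 + 4378 = 10616.
Equity: weight = 6238/10616 = 0.5876; cost = 10.2%.
Debentures: weight = 4378/10616 = 0.4124; after-tax cost = 3.39% × (1 − 34.2%) = 2.2306%.
WACC = 0.5876 × 10.2000% + 0.4124 × 2.2306% = 6.9135%.

6.91%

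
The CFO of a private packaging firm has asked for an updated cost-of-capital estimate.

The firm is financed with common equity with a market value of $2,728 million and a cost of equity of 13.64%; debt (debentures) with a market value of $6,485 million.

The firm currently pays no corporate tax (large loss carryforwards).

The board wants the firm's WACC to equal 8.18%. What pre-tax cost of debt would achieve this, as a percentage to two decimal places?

5.88%

Total capital V = 2728 + 6485 = 9213.
Equity weight = 2728/9213 = 0.2961.
Debentures weight = 6485/9213 = 0.7039.
Equity contribution = 0.2961 × 13.64% = 4.0388%.
Remaining for debt = 8.18% − 4.0388% = 4.1412%.
Rd × (1 − 0%) × 0.7039 = 4.1412%  ⇒  Rd = 5.8832%.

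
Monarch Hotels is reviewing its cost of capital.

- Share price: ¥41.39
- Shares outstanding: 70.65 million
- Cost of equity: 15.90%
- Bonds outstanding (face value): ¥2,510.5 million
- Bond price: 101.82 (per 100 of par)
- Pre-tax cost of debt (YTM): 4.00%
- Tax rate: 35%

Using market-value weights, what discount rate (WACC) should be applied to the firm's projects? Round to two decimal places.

9.70%

Market value of equity E = 41.39 × 70.65m = 2924.2035m. Market value of debt D = 2510.5m × 101.82/100 = 2556.1911m.
Total capital V = 2924.2035 + 2556.1911 = 5480.3946.
Equity: weight = 2924.2035/5480.3946 = 0.5336; cost = 15.9%.
Bonds outstanding: weight = 2556.1911/5480.3946 = 0.4664; after-tax cost = 4% × (1 − 35%) = 2.6000%.
WACC = 0.5336 × 15.9000% + 0.4664 × 2.6000% = 9.6966%.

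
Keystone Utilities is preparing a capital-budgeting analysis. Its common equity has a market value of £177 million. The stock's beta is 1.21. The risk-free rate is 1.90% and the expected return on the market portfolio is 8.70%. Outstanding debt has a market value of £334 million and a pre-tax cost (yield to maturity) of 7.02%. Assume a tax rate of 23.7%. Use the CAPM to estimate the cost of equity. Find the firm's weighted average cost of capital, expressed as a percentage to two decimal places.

7.01%

Market risk premium = 8.7% − 1.9% = 6.8%.
Cost of equity via CAPM: Re = 1.9% + 1.21 × 6.8% = 10.1280%.
Total capital V = 177 + 334 = 511.
Equity: weight = 177/511 = 0.3464; cost = 10.128%.
Debt: weight = 334/511 = 0.6536; after-tax cost = 7.02% × (1 − 23.7%) = 5.3563%.
WACC = 0.3464 × 10.1280% + 0.6536 × 5.3563% = 7.0091%.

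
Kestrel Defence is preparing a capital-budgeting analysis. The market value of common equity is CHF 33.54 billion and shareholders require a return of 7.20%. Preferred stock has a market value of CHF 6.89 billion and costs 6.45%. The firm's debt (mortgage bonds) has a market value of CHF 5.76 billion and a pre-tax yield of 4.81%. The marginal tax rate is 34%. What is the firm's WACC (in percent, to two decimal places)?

Total capital V = 33.54 + 6.89 + 5.76 = 46.19.
Equity: weight = 33.54/46.19 = 0.7261; cost = 7.2%.
Preferred: weight = 6.89/46.19 = 0.1492; cost = 6.45%.
Mortgage bonds: weight = 5.76/46.19 = 0.1247; after-tax cost = 4.81% × (1 − 34%) = 3.1746%.
WACC = 0.7261 × 7.2000% + 0.1492 × 6.4500% + 0.1247 × 3.1746% = 6.5861%.

6.59%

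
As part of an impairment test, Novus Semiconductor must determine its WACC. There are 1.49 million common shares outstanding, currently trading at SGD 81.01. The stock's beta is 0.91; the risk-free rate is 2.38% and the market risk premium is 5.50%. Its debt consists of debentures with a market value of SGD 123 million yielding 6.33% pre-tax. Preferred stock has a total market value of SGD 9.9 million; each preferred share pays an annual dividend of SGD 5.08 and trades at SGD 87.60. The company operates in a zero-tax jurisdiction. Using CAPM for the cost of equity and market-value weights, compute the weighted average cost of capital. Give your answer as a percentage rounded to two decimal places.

Cost of equity via CAPM: Re = 2.38% + 0.91 × 5.5% = 7.3850%.
Cost of preferred: Rp = 5.08 / 87.6 = 5.7991%.
Market value of equity E = 81.01 × 1.49m = 120.7049m.
Total capital V = 120.7049 + 9.9 + 123 = 253.6049.
Equity: weight = 120.7049/253.6049 = 0.4760; cost = 7.385%.
Preferred: weight = 9.9/253.6049 = 0.0390; cost = 5.7991%.
Debentures: weight = 123/253.6049 = 0.4850; after-tax cost = 6.33% × (1 − 0%) = 6.3300%.
WACC = 0.4760 × 7.3850% + 0.0390 × 5.7991% + 0.4850 × 6.3300% = 6.8114%.

6.81%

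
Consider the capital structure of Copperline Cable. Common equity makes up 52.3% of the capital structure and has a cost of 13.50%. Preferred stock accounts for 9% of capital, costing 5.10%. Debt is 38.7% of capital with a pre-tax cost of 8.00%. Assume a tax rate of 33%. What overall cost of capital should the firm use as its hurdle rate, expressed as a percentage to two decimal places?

After-tax cost of debt = 8% × (1 − 33%) = 5.3600%.
WACC = 0.523 × 13.5000% + 0.090 × 5.1000% + 0.387 × 5.3600% = 9.5938%.

9.59%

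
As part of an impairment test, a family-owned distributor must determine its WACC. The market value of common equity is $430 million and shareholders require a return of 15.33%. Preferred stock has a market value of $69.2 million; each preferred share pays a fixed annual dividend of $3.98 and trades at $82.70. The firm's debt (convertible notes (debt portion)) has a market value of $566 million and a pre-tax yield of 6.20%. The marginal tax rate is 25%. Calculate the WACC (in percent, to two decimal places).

8.97%

Cost of preferred: Rp = 3.98 / 82.7 = 4.8126%.
Total capital V = 430 + 69.2 + 566 = 1065.2.
Equity: weight = 430/1065.2 = 0.4037; cost = 15.33%.
Preferred: weight = 69.2/1065.2 = 0.0650; cost = 4.8126%.
Convertible notes (debt portion): weight = 566/1065.2 = 0.5314; after-tax cost = 6.2% × (1 − 25%) = 4.6500%.
WACC = 0.4037 × 15.3300% + 0.0650 × 4.8126% + 0.5314 × 4.6500% = 8.9719%.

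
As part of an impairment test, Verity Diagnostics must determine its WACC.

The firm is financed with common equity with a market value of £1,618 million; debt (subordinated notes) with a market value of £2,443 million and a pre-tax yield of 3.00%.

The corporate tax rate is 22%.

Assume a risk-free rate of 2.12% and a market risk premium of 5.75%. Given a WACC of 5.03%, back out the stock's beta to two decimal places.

1.21

Total capital V = 1618 + 2443 = 4061.
Equity weight = 1618/4061 = 0.3984.
Subordinated notes weight = 2443/4061 = 0.6016.
Debt contribution = 0.6016 × 3% × (1 − 22%) = 1.4077%.
Required equity contribution = 5.03% − 1.4077% = 3.6223%  ⇒  Re = 9.0916%.
CAPM: 9.0916% = 2.12% + β × 5.75%  ⇒  β = 1.2125.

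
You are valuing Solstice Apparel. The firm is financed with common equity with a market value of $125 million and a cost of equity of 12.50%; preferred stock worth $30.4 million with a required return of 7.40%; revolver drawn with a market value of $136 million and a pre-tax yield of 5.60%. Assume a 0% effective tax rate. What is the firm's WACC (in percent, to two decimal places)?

Total capital V = 125 + 30.4 + 136 = 291.4.
Equity: weight = 125/291.4 = 0.4290; cost = 12.5%.
Preferred: weight = 30.4/291.4 = 0.1043; cost = 7.4%.
Revolver drawn: weight = 136/291.4 = 0.4667; after-tax cost = 5.6% × (1 − 0%) = 5.6000%.
WACC = 0.4290 × 12.5000% + 0.1043 × 7.4000% + 0.4667 × 5.6000% = 8.7476%.

8.75%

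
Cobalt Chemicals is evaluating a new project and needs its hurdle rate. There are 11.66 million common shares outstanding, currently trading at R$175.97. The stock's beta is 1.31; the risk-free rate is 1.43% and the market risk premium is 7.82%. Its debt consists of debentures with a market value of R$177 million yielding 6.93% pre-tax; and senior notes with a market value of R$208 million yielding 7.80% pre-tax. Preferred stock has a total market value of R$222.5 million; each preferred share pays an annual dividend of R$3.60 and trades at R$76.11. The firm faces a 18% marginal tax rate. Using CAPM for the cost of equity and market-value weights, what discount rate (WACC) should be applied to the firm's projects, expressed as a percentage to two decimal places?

Cost of equity via CAPM: Re = 1.43% + 1.31 × 7.82% = 11.6742%.
Cost of preferred: Rp = 3.6 / 76.11 = 4.7300%.
Market value of equity E = 175.97 × 11.66m = 2051.8102m.
Total capital V = 2051.8102 + 222.5 + 177 + 208 = 2659.3102.
Equity: weight = 2051.8102/2659.3102 = 0.7716; cost = 11.6742%.
Preferred: weight = 222.5/2659.3102 = 0.0837; cost = 4.73%.
Debentures: weight = 177/2659.3102 = 0.0666; after-tax cost = 6.93% × (1 − 18%) = 5.6826%.
Senior notes: weight = 208/2659.3102 = 0.0782; after-tax cost = 7.8% × (1 − 18%) = 6.3960%.
WACC = 0.7716 × 11.6742% + 0.0837 × 4.7300% + 0.0666 × 5.6826% + 0.0782 × 6.3960% = 10.2816%.

10.28%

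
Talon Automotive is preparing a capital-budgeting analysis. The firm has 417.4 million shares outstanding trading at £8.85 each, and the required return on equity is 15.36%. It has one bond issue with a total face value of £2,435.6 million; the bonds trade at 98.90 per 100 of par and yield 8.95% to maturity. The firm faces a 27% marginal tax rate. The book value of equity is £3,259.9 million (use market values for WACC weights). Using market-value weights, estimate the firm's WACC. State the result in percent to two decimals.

11.88%

Market value of equity E = 8.85 × 417.4m = 3693.99m. Market value of debt D = 2435.6m × 98.9/100 = 2408.8084m.
Total capital V = 3693.99 + 2408.8084 = 6102.7984.
Equity: weight = 3693.99/6102.7984 = 0.6053; cost = 15.36%.
Bonds outstanding: weight = 2408.8084/6102.7984 = 0.3947; after-tax cost = 8.95% × (1 − 27%) = 6.5335%.
WACC = 0.6053 × 15.3600% + 0.3947 × 6.5335% = 11.8761%.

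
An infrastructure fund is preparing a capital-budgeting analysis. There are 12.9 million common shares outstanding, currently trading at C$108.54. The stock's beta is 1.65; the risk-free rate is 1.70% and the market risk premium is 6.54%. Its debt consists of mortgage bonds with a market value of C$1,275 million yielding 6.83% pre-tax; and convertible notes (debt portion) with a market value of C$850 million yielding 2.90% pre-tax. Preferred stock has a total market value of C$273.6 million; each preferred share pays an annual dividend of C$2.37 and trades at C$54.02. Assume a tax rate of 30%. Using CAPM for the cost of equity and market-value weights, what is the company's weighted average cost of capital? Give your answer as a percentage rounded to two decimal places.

6.98%

Cost of equity via CAPM: Re = 1.7% + 1.65 × 6.54% = 12.4910%.
Cost of preferred: Rp = 2.37 / 54.02 = 4.3873%.
Market value of equity E = 108.54 × 12.9m = 1400.166m.
Total capital V = 1400.166 + 273.6 + 1275 + 850 = 3798.766.
Equity: weight = 1400.166/3798.766 = 0.3686; cost = 12.491%.
Preferred: weight = 273.6/3798.766 = 0.0720; cost = 4.3873%.
Mortgage bonds: weight = 1275/3798.766 = 0.3356; after-tax cost = 6.83% × (1 − 30%) = 4.7810%.
Convertible notes (debt portion): weight = 850/3798.766 = 0.2238; after-tax cost = 2.9% × (1 − 30%) = 2.0300%.
WACC = 0.3686 × 12.4910% + 0.0720 × 4.3873% + 0.3356 × 4.7810% + 0.2238 × 2.0300% = 6.9789%.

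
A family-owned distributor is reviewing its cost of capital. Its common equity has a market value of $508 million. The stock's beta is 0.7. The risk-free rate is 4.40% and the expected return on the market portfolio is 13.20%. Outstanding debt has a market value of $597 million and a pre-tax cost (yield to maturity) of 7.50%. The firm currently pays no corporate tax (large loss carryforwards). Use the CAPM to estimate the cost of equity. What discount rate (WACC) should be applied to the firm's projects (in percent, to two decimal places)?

Market risk premium = 13.2% − 4.4% = 8.8%.
Cost of equity via CAPM: Re = 4.4% + 0.7 × 8.8% = 10.5600%.
Total capital V = 508 + 597 = 1105.
Equity: weight = 508/1105 = 0.4597; cost = 10.56%.
Debt: weight = 597/1105 = 0.5403; after-tax cost = 7.5% × (1 − 0%) = 7.5000%.
WACC = 0.4597 × 10.5600% + 0.5403 × 7.5000% = 8.9068%.

8.91%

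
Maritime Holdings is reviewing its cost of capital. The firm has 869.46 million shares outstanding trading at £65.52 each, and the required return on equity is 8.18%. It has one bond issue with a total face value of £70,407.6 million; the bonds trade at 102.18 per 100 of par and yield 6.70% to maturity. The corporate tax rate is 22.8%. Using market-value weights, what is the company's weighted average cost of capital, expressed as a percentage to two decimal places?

6.50%

Market value of equity E = 65.52 × 869.46m = 56967.0192m. Market value of debt D = 70407.6m × 102.18/100 = 71942.48568m.
Total capital V = 56967.0192 + 71942.48568 = 128909.50488.
Equity: weight = 56967.0192/128909.50488 = 0.4419; cost = 8.18%.
Bonds outstanding: weight = 71942.48568/128909.50488 = 0.5581; after-tax cost = 6.7% × (1 − 22.8%) = 5.1724%.
WACC = 0.4419 × 8.1800% + 0.5581 × 5.1724% = 6.5015%.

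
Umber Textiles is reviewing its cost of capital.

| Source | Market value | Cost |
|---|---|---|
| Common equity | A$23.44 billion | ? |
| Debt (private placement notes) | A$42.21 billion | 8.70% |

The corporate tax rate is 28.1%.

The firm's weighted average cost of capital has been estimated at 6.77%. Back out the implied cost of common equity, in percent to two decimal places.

7.70%

Total capital V = 23.44 + 42.21 = 65.65.
Equity weight = 23.44/65.65 = 0.3570.
Private placement notes weight = 42.21/65.65 = 0.6430.
Debt contribution = 0.6430 × 8.7% × (1 − 28.1%) = 4.0219%.
Required equity contribution = 6.77% − 4.0219% = 2.7481%.
Re = 2.7481% / 0.3570 = 7.6969%.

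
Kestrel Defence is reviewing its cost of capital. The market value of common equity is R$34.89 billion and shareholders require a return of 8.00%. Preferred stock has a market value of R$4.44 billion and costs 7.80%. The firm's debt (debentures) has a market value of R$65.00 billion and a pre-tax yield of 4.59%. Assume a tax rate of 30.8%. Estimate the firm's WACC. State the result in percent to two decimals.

Total capital V = 34.89 + 4.44 + 65 = 104.33.
Equity: weight = 34.89/104.33 = 0.3344; cost = 8%.
Preferred: weight = 4.44/104.33 = 0.0426; cost = 7.8%.
Debentures: weight = 65/104.33 = 0.6230; after-tax cost = 4.59% × (1 − 30.8%) = 3.1763%.
WACC = 0.3344 × 8.0000% + 0.0426 × 7.8000% + 0.6230 × 3.1763% = 4.9862%.

4.99%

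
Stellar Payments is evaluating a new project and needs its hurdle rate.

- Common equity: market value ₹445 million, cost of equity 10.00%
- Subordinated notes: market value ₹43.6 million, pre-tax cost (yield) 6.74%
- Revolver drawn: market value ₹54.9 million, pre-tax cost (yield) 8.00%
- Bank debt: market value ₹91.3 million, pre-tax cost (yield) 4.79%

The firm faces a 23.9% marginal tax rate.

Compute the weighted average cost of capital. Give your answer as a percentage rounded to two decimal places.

Total capital V = 445 + 43.6 + 54.9 + 91.3 = 634.8.
Equity: weight = 445/634.8 = 0.7010; cost = 10%.
Subordinated notes: weight = 43.6/634.8 = 0.0687; after-tax cost = 6.74% × (1 − 23.9%) = 5.1291%.
Revolver drawn: weight = 54.9/634.8 = 0.0865; after-tax cost = 8% × (1 − 23.9%) = 6.0880%.
Bank debt: weight = 91.3/634.8 = 0.1438; after-tax cost = 4.79% × (1 − 23.9%) = 3.6452%.
WACC = 0.7010 × 10.0000% + 0.0687 × 5.1291% + 0.0865 × 6.0880% + 0.1438 × 3.6452% = 8.4131%.

8.41%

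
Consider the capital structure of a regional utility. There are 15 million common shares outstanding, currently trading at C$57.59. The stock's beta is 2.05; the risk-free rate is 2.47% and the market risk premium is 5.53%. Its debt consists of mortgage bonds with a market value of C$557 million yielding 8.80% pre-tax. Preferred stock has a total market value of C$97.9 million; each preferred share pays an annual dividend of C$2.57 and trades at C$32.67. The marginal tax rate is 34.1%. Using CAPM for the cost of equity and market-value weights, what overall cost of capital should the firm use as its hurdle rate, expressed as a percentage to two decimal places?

10.49%

Cost of equity via CAPM: Re = 2.47% + 2.05 × 5.53% = 13.8065%.
Cost of preferred: Rp = 2.57 / 32.67 = 7.8665%.
Market value of equity E = 57.59 × 15m = 863.85m.
Total capital V = 863.85 + 97.9 + 557 = 1518.75.
Equity: weight = 863.85/1518.75 = 0.5688; cost = 13.8065%.
Preferred: weight = 97.9/1518.75 = 0.0645; cost = 7.8665%.
Mortgage bonds: weight = 557/1518.75 = 0.3667; after-tax cost = 8.8% × (1 − 34.1%) = 5.7992%.
WACC = 0.5688 × 13.8065% + 0.0645 × 7.8665% + 0.3667 × 5.7992% = 10.4869%.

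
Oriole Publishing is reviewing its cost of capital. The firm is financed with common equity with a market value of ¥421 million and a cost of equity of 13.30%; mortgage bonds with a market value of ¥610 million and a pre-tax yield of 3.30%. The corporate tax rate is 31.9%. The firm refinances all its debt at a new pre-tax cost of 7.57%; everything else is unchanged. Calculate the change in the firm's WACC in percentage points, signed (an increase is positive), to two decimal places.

Current WACC:
Total capital V = 421 + 610 = 1031.
Equity: weight = 421/1031 = 0.4083; cost = 13.3%.
Mortgage bonds: weight = 610/1031 = 0.5917; after-tax cost = 3.3% × (1 − 31.9%) = 2.2473%.
WACC = 0.4083 × 13.3000% + 0.5917 × 2.2473% = 6.7606%.
After the change:
Total capital V = 421 + 610 = 1031.
Equity: weight = 421/1031 = 0.4083; cost = 13.3%.
Mortgage bonds: weight = 610/1031 = 0.5917; after-tax cost = 7.57% × (1 − 31.9%) = 5.1552%.
WACC = 0.4083 × 13.3000% + 0.5917 × 5.1552% = 8.4810%.
Change in WACC = 8.4810% − 6.7606% = 1.7205 pp.

+1.72 pp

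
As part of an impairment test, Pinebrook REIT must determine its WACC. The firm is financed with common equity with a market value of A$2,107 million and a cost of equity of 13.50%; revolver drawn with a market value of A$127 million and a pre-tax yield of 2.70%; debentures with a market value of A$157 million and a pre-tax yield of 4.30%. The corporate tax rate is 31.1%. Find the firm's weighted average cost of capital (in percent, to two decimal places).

12.19%

Total capital V = 2107 + 127 + 157 = 2391.
Equity: weight = 2107/2391 = 0.8812; cost = 13.5%.
Revolver drawn: weight = 127/2391 = 0.0531; after-tax cost = 2.7% × (1 − 31.1%) = 1.8603%.
Debentures: weight = 157/2391 = 0.0657; after-tax cost = 4.3% × (1 − 31.1%) = 2.9627%.
WACC = 0.8812 × 13.5000% + 0.0531 × 1.8603% + 0.0657 × 2.9627% = 12.1898%.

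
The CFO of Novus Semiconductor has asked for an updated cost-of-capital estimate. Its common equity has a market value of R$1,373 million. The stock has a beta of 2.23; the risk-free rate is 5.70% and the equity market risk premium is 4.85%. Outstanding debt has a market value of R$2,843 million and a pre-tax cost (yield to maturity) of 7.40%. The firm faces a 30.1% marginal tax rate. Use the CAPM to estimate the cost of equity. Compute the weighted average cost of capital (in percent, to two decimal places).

8.87%

Cost of equity via CAPM: Re = 5.7% + 2.23 × 4.85% = 16.5155%.
Total capital V = 1373 + 2843 = 4216.
Equity: weight = 1373/4216 = 0.3257; cost = 16.5155%.
Debt: weight = 2843/4216 = 0.6743; after-tax cost = 7.4% × (1 − 30.1%) = 5.1726%.
WACC = 0.3257 × 16.5155% + 0.6743 × 5.1726% = 8.8666%.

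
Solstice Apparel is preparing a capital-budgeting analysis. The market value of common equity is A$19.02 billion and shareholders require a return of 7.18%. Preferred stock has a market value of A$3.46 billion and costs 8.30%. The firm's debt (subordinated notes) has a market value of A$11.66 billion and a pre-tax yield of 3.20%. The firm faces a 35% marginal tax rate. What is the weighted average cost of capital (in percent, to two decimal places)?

Total capital V = 19.02 + 3.46 + 11.66 = 34.14.
Equity: weight = 19.02/34.14 = 0.5571; cost = 7.18%.
Preferred: weight = 3.46/34.14 = 0.1013; cost = 8.3%.
Subordinated notes: weight = 11.66/34.14 = 0.3415; after-tax cost = 3.2% × (1 − 35%) = 2.0800%.
WACC = 0.5571 × 7.1800% + 0.1013 × 8.3000% + 0.3415 × 2.0800% = 5.5517%.

5.55%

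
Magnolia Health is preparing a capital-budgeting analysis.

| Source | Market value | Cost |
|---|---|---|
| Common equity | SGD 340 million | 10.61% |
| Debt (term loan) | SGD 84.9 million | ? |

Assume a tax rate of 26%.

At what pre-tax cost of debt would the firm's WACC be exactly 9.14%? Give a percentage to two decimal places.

Total capital V = 340 + 84.9 = 424.9.
Equity weight = 340/424.9 = 0.8002.
Term loan weight = 84.9/424.9 = 0.1998.
Equity contribution = 0.8002 × 10.61% = 8.4900%.
Remaining for debt = 9.14% − 8.4900% = 0.6500%.
Rd × (1 − 26%) × 0.1998 = 0.6500%  ⇒  Rd = 4.3960%.

4.40%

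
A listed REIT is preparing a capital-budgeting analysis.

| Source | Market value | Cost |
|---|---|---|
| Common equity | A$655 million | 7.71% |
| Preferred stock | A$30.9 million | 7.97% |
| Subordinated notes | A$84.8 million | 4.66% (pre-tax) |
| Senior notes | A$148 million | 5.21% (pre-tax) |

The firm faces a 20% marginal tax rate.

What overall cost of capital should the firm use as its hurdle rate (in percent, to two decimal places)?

Total capital V = 655 + 30.9 + 84.8 + 148 = 918.7.
Equity: weight = 655/918.7 = 0.7130; cost = 7.71%.
Preferred: weight = 30.9/918.7 = 0.0336; cost = 7.97%.
Subordinated notes: weight = 84.8/918.7 = 0.0923; after-tax cost = 4.66% × (1 − 20%) = 3.7280%.
Senior notes: weight = 148/918.7 = 0.1611; after-tax cost = 5.21% × (1 − 20%) = 4.1680%.
WACC = 0.7130 × 7.7100% + 0.0336 × 7.9700% + 0.0923 × 3.7280% + 0.1611 × 4.1680% = 6.7806%.

6.78%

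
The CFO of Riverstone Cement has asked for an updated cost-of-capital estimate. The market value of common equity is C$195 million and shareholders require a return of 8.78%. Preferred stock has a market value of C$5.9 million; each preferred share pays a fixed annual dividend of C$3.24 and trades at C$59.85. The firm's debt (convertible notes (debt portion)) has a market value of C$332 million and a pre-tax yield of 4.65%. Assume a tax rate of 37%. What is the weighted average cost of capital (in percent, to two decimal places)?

5.10%

Cost of preferred: Rp = 3.24 / 59.85 = 5.4135%.
Total capital V = 195 + 5.9 + 332 = 532.9.
Equity: weight = 195/532.9 = 0.3659; cost = 8.78%.
Preferred: weight = 5.9/532.9 = 0.0111; cost = 5.4135%.
Convertible notes (debt portion): weight = 332/532.9 = 0.6230; after-tax cost = 4.65% × (1 − 37%) = 2.9295%.
WACC = 0.3659 × 8.7800% + 0.0111 × 5.4135% + 0.6230 × 2.9295% = 5.0978%.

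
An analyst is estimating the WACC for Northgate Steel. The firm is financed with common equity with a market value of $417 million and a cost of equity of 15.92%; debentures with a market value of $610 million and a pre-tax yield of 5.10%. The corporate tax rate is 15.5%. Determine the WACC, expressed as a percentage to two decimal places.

9.02%

Total capital V = 417 + 610 = 1027.
Equity: weight = 417/1027 = 0.4060; cost = 15.92%.
Debentures: weight = 610/1027 = 0.5940; after-tax cost = 5.1% × (1 − 15.5%) = 4.3095%.
WACC = 0.4060 × 15.9200% + 0.5940 × 4.3095% = 9.0238%.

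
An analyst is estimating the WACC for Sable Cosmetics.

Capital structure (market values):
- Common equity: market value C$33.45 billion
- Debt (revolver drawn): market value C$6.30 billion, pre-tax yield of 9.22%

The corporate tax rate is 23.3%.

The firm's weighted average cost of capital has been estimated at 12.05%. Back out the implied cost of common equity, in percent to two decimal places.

12.99%

Total capital V = 33.45 + 6.3 = 39.75.
Equity weight = 33.45/39.75 = 0.8415.
Revolver drawn weight = 6.3/39.75 = 0.1585.
Debt contribution = 0.1585 × 9.22% × (1 − 23.3%) = 1.1208%.
Required equity contribution = 12.05% − 1.1208% = 10.9292%.
Re = 10.9292% / 0.8415 = 12.9876%.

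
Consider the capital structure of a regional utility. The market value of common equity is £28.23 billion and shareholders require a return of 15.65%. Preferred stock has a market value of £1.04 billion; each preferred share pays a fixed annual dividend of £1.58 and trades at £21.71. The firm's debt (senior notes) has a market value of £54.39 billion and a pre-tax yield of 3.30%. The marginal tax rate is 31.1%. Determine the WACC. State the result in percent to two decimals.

6.85%

Cost of preferred: Rp = 1.58 / 21.71 = 7.2778%.
Total capital V = 28.23 + 1.04 + 54.39 = 83.66.
Equity: weight = 28.23/83.66 = 0.3374; cost = 15.65%.
Preferred: weight = 1.04/83.66 = 0.0124; cost = 7.2778%.
Senior notes: weight = 54.39/83.66 = 0.6501; after-tax cost = 3.3% × (1 − 31.1%) = 2.2737%.
WACC = 0.3374 × 15.6500% + 0.0124 × 7.2778% + 0.6501 × 2.2737% = 6.8496%.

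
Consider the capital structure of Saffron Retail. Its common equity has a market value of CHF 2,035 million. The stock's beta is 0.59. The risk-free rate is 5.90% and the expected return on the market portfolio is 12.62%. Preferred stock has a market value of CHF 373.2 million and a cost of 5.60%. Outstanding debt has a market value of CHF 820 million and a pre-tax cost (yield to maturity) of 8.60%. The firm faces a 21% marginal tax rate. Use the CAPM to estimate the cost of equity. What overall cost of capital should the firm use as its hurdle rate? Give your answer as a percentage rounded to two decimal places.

Market risk premium = 12.62% − 5.9% = 6.72%.
Cost of equity via CAPM: Re = 5.9% + 0.59 × 6.72% = 9.8648%.
Total capital V = 2035 + 373.2 + 820 = 3228.2.
Equity: weight = 2035/3228.2 = 0.6304; cost = 9.8648%.
Preferred: weight = 373.2/3228.2 = 0.1156; cost = 5.6%.
Debt: weight = 820/3228.2 = 0.2540; after-tax cost = 8.6% × (1 − 21%) = 6.7940%.
WACC = 0.6304 × 9.8648% + 0.1156 × 5.6000% + 0.2540 × 6.7940% = 8.5917%.

8.59%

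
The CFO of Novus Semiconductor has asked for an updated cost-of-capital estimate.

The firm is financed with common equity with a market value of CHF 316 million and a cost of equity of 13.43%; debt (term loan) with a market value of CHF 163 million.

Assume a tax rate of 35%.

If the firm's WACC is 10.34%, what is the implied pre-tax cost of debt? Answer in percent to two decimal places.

6.69%

Total capital V = 316 + 163 = 479.
Equity weight = 316/479 = 0.6597.
Term loan weight = 163/479 = 0.3403.
Equity contribution = 0.6597 × 13.43% = 8.8599%.
Remaining for debt = 10.34% − 8.8599% = 1.4801%.
Rd × (1 − 35%) × 0.3403 = 1.4801%  ⇒  Rd = 6.6916%.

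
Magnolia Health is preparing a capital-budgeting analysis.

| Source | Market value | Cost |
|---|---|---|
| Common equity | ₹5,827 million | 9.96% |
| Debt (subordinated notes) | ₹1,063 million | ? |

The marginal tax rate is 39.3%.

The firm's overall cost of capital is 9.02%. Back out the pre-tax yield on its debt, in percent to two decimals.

6.37%

Total capital V = 5827 + 1063 = 6890.
Equity weight = 5827/6890 = 0.8457.
Subordinated notes weight = 1063/6890 = 0.1543.
Equity contribution = 0.8457 × 9.96% = 8.4234%.
Remaining for debt = 9.02% − 8.4234% = 0.5966%.
Rd × (1 − 39.3%) × 0.1543 = 0.5966%  ⇒  Rd = 6.3711%.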